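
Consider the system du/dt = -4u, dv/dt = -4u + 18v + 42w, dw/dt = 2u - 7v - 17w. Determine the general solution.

u(t) = c_1e^(-4t), v(t) = 4c_1e^(-4t) + 3c_2e^(4t) - 2c_3e^(-3t), w(t) = -2c_1e^(-4t) - c_2e^(4t) + c_3e^(-3t)

Coefficient matrix A = [[-4, 0, 0], [-4, 18, 42], [2, -7, -17]].
det(A - λI) = 0 gives eigenvalues λ = -4, 4, -3.
For λ=-4: eigenvector (1,4,-2).
For λ=4: eigenvector (0,3,-1).
For λ=-3: eigenvector (0,-2,1).
General solution: c_1e^(-4t)(1,4,-2) + c_2e^(4t)(0,3,-1) + c_3e^(-3t)(0,-2,1).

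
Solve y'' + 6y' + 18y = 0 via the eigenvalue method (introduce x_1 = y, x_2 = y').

y(t) = C_1e^(-3t)cos(3t) + C_2e^(-3t)sin(3t)

Let x_1 = y, x_2 = y'. Then x_1' = x_2 and x_2' = -18x_1 - 6x_2.
A = [[0,1],[-18,-6]]; det(A-λI) = λ^2 + 6λ + 18.
Eigenvalues λ = -3 ± 3i.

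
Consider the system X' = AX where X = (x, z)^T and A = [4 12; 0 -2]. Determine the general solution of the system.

x(t) = -2C_1e^(-2t) - C_2e^(4t), z(t) = C_1e^(-2t)

Coefficient matrix A = [[4, 12], [0, -2]].
Characteristic polynomial det(A - λI) = λ^2 - 2λ - 8 = 0.
Eigenvalues λ = -2, 4.
For λ=-2: (A-λI) row 1 is [6, 12], so an eigenvector is (-2, 1).
For λ=4: (A-λI) row 1 is [0, 12], so an eigenvector is (-1, 0).
General solution: C_1e^(-2t)(-2,1) + C_2e^(4t)(-1,0).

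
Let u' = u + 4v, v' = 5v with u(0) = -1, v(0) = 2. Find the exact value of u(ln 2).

58

A = [[1,4],[0,5]]; eigenvalues λ = 5, 1.
Eigenvectors: (1,1) for λ=5, (-1,0) for λ=1.
From the initial condition, c_1 = 2, c_2 = 3.
u(ln 2) = (2)(2^5)(1) + (3)(2^1)(-1) = 58.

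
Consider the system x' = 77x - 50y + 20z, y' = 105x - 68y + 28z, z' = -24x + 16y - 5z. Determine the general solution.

Coefficient matrix A = [[77, -50, 20], [105, -68, 28], [-24, 16, -5]].
det(A - λI) = 0 gives eigenvalues λ = 3, 2, -1.
For λ=3: eigenvector (5,7,-1).
For λ=2: eigenvector (2,3,0).
For λ=-1: eigenvector (-5,-7,2).
General solution: K_1e^(3t)(5,7,-1) + K_2e^(2t)(2,3,0) + K_3e^(-t)(-5,-7,2).

x(t) = 5K_1e^(3t) + 2K_2e^(2t) - 5K_3e^(-t), y(t) = 7K_1e^(3t) + 3K_2e^(2t) - 7K_3e^(-t), z(t) = -K_1e^(3t) + 2K_3e^(-t)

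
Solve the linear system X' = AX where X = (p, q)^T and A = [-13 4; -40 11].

p(t) = -c_1e^(-t)cos(4t) - c_2e^(-t)sin(4t), q(t) = c_1e^(-t)sin(4t) - 3c_1e^(-t)cos(4t) - 3c_2e^(-t)sin(4t) - c_2e^(-t)cos(4t)

Coefficient matrix A = [[-13, 4], [-40, 11]].
Characteristic polynomial det(A - λI) = λ^2 + 2λ + 17 = 0.
Eigenvalues λ = -1 ± 4i (complex conjugate pair).
For λ=-1+4i: an eigenvector is (-1,-3) - i(0,1) = (-1, -3 - i).
A real fundamental pair from Re and Im of e^((-1+4i)t)v: X_1 = e^(-t)(cos(4t)·(-1,-3) + sin(4t)·(0,1)), X_2 = e^(-t)(sin(4t)·(-1,-3) - cos(4t)·(0,1)).
General solution: c_1X_1 + c_2X_2.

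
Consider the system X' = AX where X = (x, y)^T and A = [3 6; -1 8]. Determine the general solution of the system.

x(t) = -2C_1e^(6t) + 3C_2e^(5t), y(t) = -C_1e^(6t) + C_2e^(5t)

Coefficient matrix A = [[3, 6], [-1, 8]].
Characteristic polynomial det(A - λI) = λ^2 - 11λ + 30 = 0.
Eigenvalues λ = 6, 5.
For λ=6: (A-λI) row 1 is [-3, 6], so an eigenvector is (-2, -1).
For λ=5: (A-λI) row 1 is [-2, 6], so an eigenvector is (3, 1).
General solution: C_1e^(6t)(-2,-1) + C_2e^(5t)(3,1).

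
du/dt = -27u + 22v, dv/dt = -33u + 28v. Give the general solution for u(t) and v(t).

Coefficient matrix A = [[-27, 22], [-33, 28]].
Characteristic polynomial det(A - λI) = λ^2 - λ - 30 = 0.
Eigenvalues λ = -5, 6.
For λ=-5: (A-λI) row 1 is [-22, 22], so an eigenvector is (-1, -1).
For λ=6: (A-λI) row 1 is [-33, 22], so an eigenvector is (-2, -3).
General solution: c_1e^(-5t)(-1,-1) + c_2e^(6t)(-2,-3).

u(t) = -c_1e^(-5t) - 2c_2e^(6t), v(t) = -c_1e^(-5t) - 3c_2e^(6t)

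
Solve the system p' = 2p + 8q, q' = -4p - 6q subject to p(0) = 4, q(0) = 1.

p(t) = 6e^(-2t)sin(4t) + 4e^(-2t)cos(4t), q(t) = -5e^(-2t)sin(4t) + e^(-2t)cos(4t)

Coefficient matrix A = [[2, 8], [-4, -6]].
Characteristic polynomial det(A - λI) = λ^2 + 4λ + 20 = 0.
Eigenvalues λ = -2 ± 4i (complex conjugate pair).
For λ=-2+4i: an eigenvector is (1,-1) - i(-1,0) = (1 + i, -1).
A real fundamental pair from Re and Im of e^((-2+4i)t)v: X_1 = e^(-2t)(cos(4t)·(1,-1) + sin(4t)·(-1,0)), X_2 = e^(-2t)(sin(4t)·(1,-1) - cos(4t)·(-1,0)).
General solution: C_1X_1 + C_2X_2.
Applying p(0)=4, q(0)=1 gives C_1=-1, C_2=5.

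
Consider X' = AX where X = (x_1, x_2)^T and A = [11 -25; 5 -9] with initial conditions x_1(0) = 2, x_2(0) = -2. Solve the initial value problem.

x_1(t) = 14e^(t)sin(5t) + 2e^(t)cos(5t), x_2(t) = 6e^(t)sin(5t) - 2e^(t)cos(5t)

Coefficient matrix A = [[11, -25], [5, -9]].
Characteristic polynomial det(A - λI) = λ^2 - 2λ + 26 = 0.
Eigenvalues λ = 1 ± 5i (complex conjugate pair).
For λ=1+5i: an eigenvector is (2,1) - i(-1,0) = (2 + i, 1).
A real fundamental pair from Re and Im of e^((1+5i)t)v: X_1 = e^(t)(cos(5t)·(2,1) + sin(5t)·(-1,0)), X_2 = e^(t)(sin(5t)·(2,1) - cos(5t)·(-1,0)).
General solution: C_1X_1 + C_2X_2.
Applying x_1(0)=2, x_2(0)=-2 gives C_1=-2, C_2=6.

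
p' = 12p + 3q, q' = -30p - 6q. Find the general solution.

p(t) = C_1e^(3t)cos(3t) + C_2e^(3t)sin(3t), q(t) = -C_1e^(3t)sin(3t) - 3C_1e^(3t)cos(3t) - 3C_2e^(3t)sin(3t) + C_2e^(3t)cos(3t)

Coefficient matrix A = [[12, 3], [-30, -6]].
Characteristic polynomial det(A - λI) = λ^2 - 6λ + 18 = 0.
Eigenvalues λ = 3 ± 3i (complex conjugate pair).
For λ=3+3i: an eigenvector is (1,-3) - i(0,-1) = (1, -3 + i).
A real fundamental pair from Re and Im of e^((3+3i)t)v: X_1 = e^(3t)(cos(3t)·(1,-3) + sin(3t)·(0,-1)), X_2 = e^(3t)(sin(3t)·(1,-3) - cos(3t)·(0,-1)).
General solution: C_1X_1 + C_2X_2.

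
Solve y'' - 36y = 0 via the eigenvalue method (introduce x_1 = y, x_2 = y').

Let x_1 = y, x_2 = y'. Then x_1' = x_2 and x_2' = 36x_1.
A = [[0,1],[36,0]]; det(A-λI) = λ^2 - 36.
Eigenvalues λ = -6, 6 with eigenvectors (1,-6), (1,6).

y(t) = K_1e^(-6t) + K_2e^(6t)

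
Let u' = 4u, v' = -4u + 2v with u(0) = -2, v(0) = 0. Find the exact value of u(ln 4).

A = [[4,0],[-4,2]]; eigenvalues λ = 2, 4.
Eigenvectors: (0,-1) for λ=2, (1,-2) for λ=4.
From the initial condition, c_1 = 4, c_2 = -2.
u(ln 4) = (4)(4^2)(0) + (-2)(4^4)(1) = -512.

-512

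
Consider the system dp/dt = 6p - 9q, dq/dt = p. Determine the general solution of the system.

p(t) = 3c_1e^(3t) + 3c_2te^(3t) + c_2e^(3t), q(t) = c_1e^(3t) + c_2te^(3t)

Coefficient matrix A = [[6, -9], [1, 0]].
Characteristic polynomial det(A - λI) = λ^2 - 6λ + 9 = 0.
Single eigenvalue λ = 3 with algebraic multiplicity 2.
Eigenvector v = (3,1); generalized eigenvector w with (A-λI)w=v is (1,0).
General solution: e^(3t)[c_1·v + c_2·(t·v + w)].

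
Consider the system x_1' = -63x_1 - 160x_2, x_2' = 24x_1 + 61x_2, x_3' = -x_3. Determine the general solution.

Coefficient matrix A = [[-63, -160, 0], [24, 61, 0], [0, 0, -1]].
det(A - λI) = 0 gives eigenvalues λ = -1, -3, 1.
For λ=-1: eigenvector (0,0,1).
For λ=-3: eigenvector (8,-3,0).
For λ=1: eigenvector (5,-2,0).
General solution: c_1e^(-t)(0,0,1) + c_2e^(-3t)(8,-3,0) + c_3e^(t)(5,-2,0).

x_1(t) = 8c_2e^(-3t) + 5c_3e^(t), x_2(t) = -3c_2e^(-3t) - 2c_3e^(t), x_3(t) = c_1e^(-t)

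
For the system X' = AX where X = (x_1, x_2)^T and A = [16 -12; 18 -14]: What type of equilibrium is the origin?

saddle

A = [[16,-12],[18,-14]]; det(A-λI) = λ^2 - 2λ - 8.
λ = -2, 4: opposite signs.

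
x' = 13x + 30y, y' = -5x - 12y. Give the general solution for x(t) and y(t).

x(t) = -2c_1e^(-2t) - 3c_2e^(3t), y(t) = c_1e^(-2t) + c_2e^(3t)

Coefficient matrix A = [[13, 30], [-5, -12]].
Characteristic polynomial det(A - λI) = λ^2 - λ - 6 = 0.
Eigenvalues λ = -2, 3.
For λ=-2: (A-λI) row 1 is [15, 30], so an eigenvector is (-2, 1).
For λ=3: (A-λI) row 1 is [10, 30], so an eigenvector is (-3, 1).
General solution: c_1e^(-2t)(-2,1) + c_2e^(3t)(-3,1).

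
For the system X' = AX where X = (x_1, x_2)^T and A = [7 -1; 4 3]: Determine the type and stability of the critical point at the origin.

A = [[7,-1],[4,3]]; det(A-λI) = λ^2 - 10λ + 25.
repeated λ = 5 with a single eigenvector.

unstable improper node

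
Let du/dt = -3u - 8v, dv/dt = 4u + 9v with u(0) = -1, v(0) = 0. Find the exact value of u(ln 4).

1016

A = [[-3,-8],[4,9]]; eigenvalues λ = 1, 5.
Eigenvectors: (2,-1) for λ=1, (-1,1) for λ=5.
From the initial condition, c_1 = -1, c_2 = -1.
u(ln 4) = (-1)(4^1)(2) + (-1)(4^5)(-1) = 1016.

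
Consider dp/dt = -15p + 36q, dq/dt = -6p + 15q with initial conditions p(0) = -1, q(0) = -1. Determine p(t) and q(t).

p(t) = -4e^(3t) + 3e^(-3t), q(t) = -2e^(3t) + e^(-3t)

Coefficient matrix A = [[-15, 36], [-6, 15]].
Characteristic polynomial det(A - λI) = λ^2 - 9 = 0.
Eigenvalues λ = -3, 3.
For λ=-3: (A-λI) row 1 is [-12, 36], so an eigenvector is (3, 1).
For λ=3: (A-λI) row 1 is [-18, 36], so an eigenvector is (2, 1).
General solution: c_1e^(-3t)(3,1) + c_2e^(3t)(2,1).
Applying p(0)=-1, q(0)=-1 gives c_1=1, c_2=-2.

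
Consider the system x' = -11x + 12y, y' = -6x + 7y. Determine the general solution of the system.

x(t) = -C_1e^(t) - 2C_2e^(-5t), y(t) = -C_1e^(t) - C_2e^(-5t)

Coefficient matrix A = [[-11, 12], [-6, 7]].
Characteristic polynomial det(A - λI) = λ^2 + 4λ - 5 = 0.
Eigenvalues λ = 1, -5.
For λ=1: (A-λI) row 1 is [-12, 12], so an eigenvector is (-1, -1).
For λ=-5: (A-λI) row 1 is [-6, 12], so an eigenvector is (-2, -1).
General solution: C_1e^(t)(-1,-1) + C_2e^(-5t)(-2,-1).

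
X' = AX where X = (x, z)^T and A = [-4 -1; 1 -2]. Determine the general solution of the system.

x(t) = -C_1e^(-3t) - C_2te^(-3t) + C_2e^(-3t), z(t) = C_1e^(-3t) + C_2te^(-3t)

Coefficient matrix A = [[-4, -1], [1, -2]].
Characteristic polynomial det(A - λI) = λ^2 + 6λ + 9 = 0.
Single eigenvalue λ = -3 with algebraic multiplicity 2.
Eigenvector v = (-1,1); generalized eigenvector w with (A-λI)w=v is (1,0).
General solution: e^(-3t)[C_1·v + C_2·(t·v + w)].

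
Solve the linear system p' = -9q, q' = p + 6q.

Coefficient matrix A = [[0, -9], [1, 6]].
Characteristic polynomial det(A - λI) = λ^2 - 6λ + 9 = 0.
Single eigenvalue λ = 3 with algebraic multiplicity 2.
Eigenvector v = (-3,1); generalized eigenvector w with (A-λI)w=v is (1,0).
General solution: e^(3t)[C_1·v + C_2·(t·v + w)].

p(t) = -3C_1e^(3t) - 3C_2te^(3t) + C_2e^(3t), q(t) = C_1e^(3t) + C_2te^(3t)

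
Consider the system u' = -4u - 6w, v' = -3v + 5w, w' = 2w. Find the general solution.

u(t) = K_1e^(-4t) - K_3e^(2t), v(t) = K_2e^(-3t) + K_3e^(2t), w(t) = K_3e^(2t)

Coefficient matrix A = [[-4, 0, -6], [0, -3, 5], [0, 0, 2]].
det(A - λI) = 0 gives eigenvalues λ = -4, -3, 2.
For λ=-4: eigenvector (1,0,0).
For λ=-3: eigenvector (0,1,0).
For λ=2: eigenvector (-1,1,1).
General solution: K_1e^(-4t)(1,0,0) + K_2e^(-3t)(0,1,0) + K_3e^(2t)(-1,1,1).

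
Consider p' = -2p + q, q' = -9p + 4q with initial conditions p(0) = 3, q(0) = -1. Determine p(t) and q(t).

p(t) = -10te^(t) + 3e^(t), q(t) = -30te^(t) - e^(t)

Coefficient matrix A = [[-2, 1], [-9, 4]].
Characteristic polynomial det(A - λI) = λ^2 - 2λ + 1 = 0.
Single eigenvalue λ = 1 with algebraic multiplicity 2.
Eigenvector v = (1,3); generalized eigenvector w with (A-λI)w=v is (0,1).
General solution: e^(t)[K_1·v + K_2·(t·v + w)].
Applying p(0)=3, q(0)=-1 gives K_1=3, K_2=-10.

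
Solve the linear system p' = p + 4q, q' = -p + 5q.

Coefficient matrix A = [[1, 4], [-1, 5]].
Characteristic polynomial det(A - λI) = λ^2 - 6λ + 9 = 0.
Single eigenvalue λ = 3 with algebraic multiplicity 2.
Eigenvector v = (-2,-1); generalized eigenvector w with (A-λI)w=v is (1,0).
General solution: e^(3t)[C_1·v + C_2·(t·v + w)].

p(t) = -2C_1e^(3t) - 2C_2te^(3t) + C_2e^(3t), q(t) = -C_1e^(3t) - C_2te^(3t)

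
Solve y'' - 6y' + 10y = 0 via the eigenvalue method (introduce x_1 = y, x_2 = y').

Let x_1 = y, x_2 = y'. Then x_1' = x_2 and x_2' = -10x_1 + 6x_2.
A = [[0,1],[-10,6]]; det(A-λI) = λ^2 - 6λ + 10.
Eigenvalues λ = 3 ± i.

y(t) = K_1e^(3t)cos(t) + K_2e^(3t)sin(t)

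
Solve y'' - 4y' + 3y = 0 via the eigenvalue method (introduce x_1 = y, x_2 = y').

y(t) = c_1e^(t) + c_2e^(3t)

Let x_1 = y, x_2 = y'. Then x_1' = x_2 and x_2' = -3x_1 + 4x_2.
A = [[0,1],[-3,4]]; det(A-λI) = λ^2 - 4λ + 3.
Eigenvalues λ = 1, 3 with eigenvectors (1,1), (1,3).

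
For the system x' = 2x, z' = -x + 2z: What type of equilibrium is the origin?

unstable improper node

A = [[2,0],[-1,2]]; det(A-λI) = λ^2 - 4λ + 4.
repeated λ = 2 with a single eigenvector.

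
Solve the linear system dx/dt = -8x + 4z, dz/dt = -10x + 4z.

Coefficient matrix A = [[-8, 4], [-10, 4]].
Characteristic polynomial det(A - λI) = λ^2 + 4λ + 8 = 0.
Eigenvalues λ = -2 ± 2i (complex conjugate pair).
For λ=-2+2i: an eigenvector is (-1,-1) - i(1,2) = (-1 - i, -1 - 2i).
A real fundamental pair from Re and Im of e^((-2+2i)t)v: X_1 = e^(-2t)(cos(2t)·(-1,-1) + sin(2t)·(1,2)), X_2 = e^(-2t)(sin(2t)·(-1,-1) - cos(2t)·(1,2)).
General solution: c_1X_1 + c_2X_2.

x(t) = c_1e^(-2t)sin(2t) - c_1e^(-2t)cos(2t) - c_2e^(-2t)sin(2t) - c_2e^(-2t)cos(2t), z(t) = 2c_1e^(-2t)sin(2t) - c_1e^(-2t)cos(2t) - c_2e^(-2t)sin(2t) - 2c_2e^(-2t)cos(2t)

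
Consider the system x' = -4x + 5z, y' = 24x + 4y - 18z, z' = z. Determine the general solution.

Coefficient matrix A = [[-4, 0, 5], [24, 4, -18], [0, 0, 1]].
det(A - λI) = 0 gives eigenvalues λ = -4, 4, 1.
For λ=-4: eigenvector (1,-3,0).
For λ=4: eigenvector (0,1,0).
For λ=1: eigenvector (1,-2,1).
General solution: c_1e^(-4t)(1,-3,0) + c_2e^(4t)(0,1,0) + c_3e^(t)(1,-2,1).

x(t) = c_1e^(-4t) + c_3e^(t), y(t) = -3c_1e^(-4t) + c_2e^(4t) - 2c_3e^(t), z(t) = c_3e^(t)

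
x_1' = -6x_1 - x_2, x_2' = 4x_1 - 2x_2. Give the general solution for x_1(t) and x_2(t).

Coefficient matrix A = [[-6, -1], [4, -2]].
Characteristic polynomial det(A - λI) = λ^2 + 8λ + 16 = 0.
Single eigenvalue λ = -4 with algebraic multiplicity 2.
Eigenvector v = (1,-2); generalized eigenvector w with (A-λI)w=v is (0,-1).
General solution: e^(-4t)[c_1·v + c_2·(t·v + w)].

x_1(t) = c_1e^(-4t) + c_2te^(-4t), x_2(t) = -2c_1e^(-4t) - 2c_2te^(-4t) - c_2e^(-4t)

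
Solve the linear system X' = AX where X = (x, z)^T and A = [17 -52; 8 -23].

Coefficient matrix A = [[17, -52], [8, -23]].
Characteristic polynomial det(A - λI) = λ^2 + 6λ + 25 = 0.
Eigenvalues λ = -3 ± 4i (complex conjugate pair).
For λ=-3+4i: an eigenvector is (2,1) - i(-3,-1) = (2 + 3i, 1 + i).
A real fundamental pair from Re and Im of e^((-3+4i)t)v: X_1 = e^(-3t)(cos(4t)·(2,1) + sin(4t)·(-3,-1)), X_2 = e^(-3t)(sin(4t)·(2,1) - cos(4t)·(-3,-1)).
General solution: K_1X_1 + K_2X_2.

x(t) = -3K_1e^(-3t)sin(4t) + 2K_1e^(-3t)cos(4t) + 2K_2e^(-3t)sin(4t) + 3K_2e^(-3t)cos(4t), z(t) = -K_1e^(-3t)sin(4t) + K_1e^(-3t)cos(4t) + K_2e^(-3t)sin(4t) + K_2e^(-3t)cos(4t)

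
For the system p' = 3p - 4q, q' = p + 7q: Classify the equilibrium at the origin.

A = [[3,-4],[1,7]]; det(A-λI) = λ^2 - 10λ + 25.
repeated λ = 5 with a single eigenvector.

unstable improper node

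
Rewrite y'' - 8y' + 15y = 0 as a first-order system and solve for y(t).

y(t) = c_1e^(3t) + c_2e^(5t)

Let x_1 = y, x_2 = y'. Then x_1' = x_2 and x_2' = -15x_1 + 8x_2.
A = [[0,1],[-15,8]]; det(A-λI) = λ^2 - 8λ + 15.
Eigenvalues λ = 3, 5 with eigenvectors (1,3), (1,5).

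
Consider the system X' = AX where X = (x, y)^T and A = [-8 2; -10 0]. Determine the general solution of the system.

x(t) = c_1e^(-4t)sin(2t) - c_2e^(-4t)cos(2t), y(t) = 2c_1e^(-4t)sin(2t) + c_1e^(-4t)cos(2t) + c_2e^(-4t)sin(2t) - 2c_2e^(-4t)cos(2t)

Coefficient matrix A = [[-8, 2], [-10, 0]].
Characteristic polynomial det(A - λI) = λ^2 + 8λ + 20 = 0.
Eigenvalues λ = -4 ± 2i (complex conjugate pair).
For λ=-4+2i: an eigenvector is (0,1) - i(1,2) = (0 - i, 1 - 2i).
A real fundamental pair from Re and Im of e^((-4+2i)t)v: X_1 = e^(-4t)(cos(2t)·(0,1) + sin(2t)·(1,2)), X_2 = e^(-4t)(sin(2t)·(0,1) - cos(2t)·(1,2)).
General solution: c_1X_1 + c_2X_2.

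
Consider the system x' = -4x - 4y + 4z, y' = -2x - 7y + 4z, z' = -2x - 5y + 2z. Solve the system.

x(t) = K_2e^(-4t) + 2K_3e^(-2t), y(t) = K_1e^(-3t) + 2K_2e^(-4t), z(t) = K_1e^(-3t) + 2K_2e^(-4t) + K_3e^(-2t)

Coefficient matrix A = [[-4, -4, 4], [-2, -7, 4], [-2, -5, 2]].
det(A - λI) = 0 gives eigenvalues λ = -3, -4, -2.
For λ=-3: eigenvector (0,1,1).
For λ=-4: eigenvector (1,2,2).
For λ=-2: eigenvector (2,0,1).
General solution: K_1e^(-3t)(0,1,1) + K_2e^(-4t)(1,2,2) + K_3e^(-2t)(2,0,1).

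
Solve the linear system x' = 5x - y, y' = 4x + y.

x(t) = -C_1e^(3t) - C_2te^(3t), y(t) = -2C_1e^(3t) - 2C_2te^(3t) + C_2e^(3t)

Coefficient matrix A = [[5, -1], [4, 1]].
Characteristic polynomial det(A - λI) = λ^2 - 6λ + 9 = 0.
Single eigenvalue λ = 3 with algebraic multiplicity 2.
Eigenvector v = (-1,-2); generalized eigenvector w with (A-λI)w=v is (0,1).
General solution: e^(3t)[C_1·v + C_2·(t·v + w)].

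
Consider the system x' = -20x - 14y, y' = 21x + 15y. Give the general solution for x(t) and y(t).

x(t) = -C_1e^(-6t) - 2C_2e^(t), y(t) = C_1e^(-6t) + 3C_2e^(t)

Coefficient matrix A = [[-20, -14], [21, 15]].
Characteristic polynomial det(A - λI) = λ^2 + 5λ - 6 = 0.
Eigenvalues λ = -6, 1.
For λ=-6: (A-λI) row 1 is [-14, -14], so an eigenvector is (-1, 1).
For λ=1: (A-λI) row 1 is [-21, -14], so an eigenvector is (-2, 3).
General solution: C_1e^(-6t)(-1,1) + C_2e^(t)(-2,3).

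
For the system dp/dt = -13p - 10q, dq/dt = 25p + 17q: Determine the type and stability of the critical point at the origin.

unstable spiral

A = [[-13,-10],[25,17]]; det(A-λI) = λ^2 - 4λ + 29.
λ = 2 ± 5i: positive real part.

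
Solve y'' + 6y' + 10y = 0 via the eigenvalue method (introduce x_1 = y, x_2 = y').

Let x_1 = y, x_2 = y'. Then x_1' = x_2 and x_2' = -10x_1 - 6x_2.
A = [[0,1],[-10,-6]]; det(A-λI) = λ^2 + 6λ + 10.
Eigenvalues λ = -3 ± i.

y(t) = C_1e^(-3t)cos(t) + C_2e^(-3t)sin(t)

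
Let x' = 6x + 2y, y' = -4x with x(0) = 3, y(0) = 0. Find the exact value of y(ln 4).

-1440

A = [[6,2],[-4,0]]; eigenvalues λ = 4, 2.
Eigenvectors: (-1,1) for λ=4, (-1,2) for λ=2.
From the initial condition, c_1 = -6, c_2 = 3.
y(ln 4) = (-6)(4^4)(1) + (3)(4^2)(2) = -1440.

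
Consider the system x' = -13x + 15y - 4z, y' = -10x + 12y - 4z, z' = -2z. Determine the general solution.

x(t) = C_1e^(2t) + 3C_2e^(-3t) + C_3e^(-2t), y(t) = C_1e^(2t) + 2C_2e^(-3t) + C_3e^(-2t), z(t) = C_3e^(-2t)

Coefficient matrix A = [[-13, 15, -4], [-10, 12, -4], [0, 0, -2]].
det(A - λI) = 0 gives eigenvalues λ = 2, -3, -2.
For λ=2: eigenvector (1,1,0).
For λ=-3: eigenvector (3,2,0).
For λ=-2: eigenvector (1,1,1).
General solution: C_1e^(2t)(1,1,0) + C_2e^(-3t)(3,2,0) + C_3e^(-2t)(1,1,1).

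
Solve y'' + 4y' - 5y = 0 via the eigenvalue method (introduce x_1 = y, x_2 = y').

y(t) = c_1e^(t) + c_2e^(-5t)

Let x_1 = y, x_2 = y'. Then x_1' = x_2 and x_2' = 5x_1 - 4x_2.
A = [[0,1],[5,-4]]; det(A-λI) = λ^2 + 4λ - 5.
Eigenvalues λ = 1, -5 with eigenvectors (1,1), (1,-5).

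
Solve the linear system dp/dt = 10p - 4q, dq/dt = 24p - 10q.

p(t) = -K_1e^(2t) + K_2e^(-2t), q(t) = -2K_1e^(2t) + 3K_2e^(-2t)

Coefficient matrix A = [[10, -4], [24, -10]].
Characteristic polynomial det(A - λI) = λ^2 - 4 = 0.
Eigenvalues λ = 2, -2.
For λ=2: (A-λI) row 1 is [8, -4], so an eigenvector is (-1, -2).
For λ=-2: (A-λI) row 1 is [12, -4], so an eigenvector is (1, 3).
General solution: K_1e^(2t)(-1,-2) + K_2e^(-2t)(1,3).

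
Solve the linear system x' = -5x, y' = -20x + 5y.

x(t) = K_1e^(-5t), y(t) = 2K_1e^(-5t) - K_2e^(5t)

Coefficient matrix A = [[-5, 0], [-20, 5]].
Characteristic polynomial det(A - λI) = λ^2 - 25 = 0.
Eigenvalues λ = -5, 5.
For λ=-5: (A-λI) row 2 is [-20, 10], so an eigenvector is (1, 2).
For λ=5: (A-λI) row 1 is [-10, 0], so an eigenvector is (0, -1).
General solution: K_1e^(-5t)(1,2) + K_2e^(5t)(0,-1).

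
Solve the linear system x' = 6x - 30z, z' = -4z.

x(t) = -3c_1e^(-4t) - c_2e^(6t), z(t) = -c_1e^(-4t)

Coefficient matrix A = [[6, -30], [0, -4]].
Characteristic polynomial det(A - λI) = λ^2 - 2λ - 24 = 0.
Eigenvalues λ = -4, 6.
For λ=-4: (A-λI) row 1 is [10, -30], so an eigenvector is (-3, -1).
For λ=6: (A-λI) row 1 is [0, -30], so an eigenvector is (-1, 0).
General solution: c_1e^(-4t)(-3,-1) + c_2e^(6t)(-1,0).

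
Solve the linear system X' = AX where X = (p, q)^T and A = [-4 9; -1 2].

Coefficient matrix A = [[-4, 9], [-1, 2]].
Characteristic polynomial det(A - λI) = λ^2 + 2λ + 1 = 0.
Single eigenvalue λ = -1 with algebraic multiplicity 2.
Eigenvector v = (3,1); generalized eigenvector w with (A-λI)w=v is (-1,0).
General solution: e^(-t)[K_1·v + K_2·(t·v + w)].

p(t) = 3K_1e^(-t) + 3K_2te^(-t) - K_2e^(-t), q(t) = K_1e^(-t) + K_2te^(-t)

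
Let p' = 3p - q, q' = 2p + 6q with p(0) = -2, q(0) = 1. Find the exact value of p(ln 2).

-16

A = [[3,-1],[2,6]]; eigenvalues λ = 4, 5.
Eigenvectors: (-1,1) for λ=4, (-1,2) for λ=5.
From the initial condition, c_1 = 3, c_2 = -1.
p(ln 2) = (3)(2^4)(-1) + (-1)(2^5)(-1) = -16.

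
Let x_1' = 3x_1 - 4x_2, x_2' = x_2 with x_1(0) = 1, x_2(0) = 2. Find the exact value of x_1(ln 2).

A = [[3,-4],[0,1]]; eigenvalues λ = 3, 1.
Eigenvectors: (1,0) for λ=3, (2,1) for λ=1.
From the initial condition, c_1 = -3, c_2 = 2.
x_1(ln 2) = (-3)(2^3)(1) + (2)(2^1)(2) = -16.

-16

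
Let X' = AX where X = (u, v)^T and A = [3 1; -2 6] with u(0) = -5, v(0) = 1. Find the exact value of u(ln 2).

A = [[3,1],[-2,6]]; eigenvalues λ = 4, 5.
Eigenvectors: (1,1) for λ=4, (1,2) for λ=5.
From the initial condition, c_1 = -11, c_2 = 6.
u(ln 2) = (-11)(2^4)(1) + (6)(2^5)(1) = 16.

16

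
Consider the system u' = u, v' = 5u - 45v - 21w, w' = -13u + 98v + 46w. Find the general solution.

Coefficient matrix A = [[1, 0, 0], [5, -45, -21], [-13, 98, 46]].
det(A - λI) = 0 gives eigenvalues λ = 1, -3, 4.
For λ=1: eigenvector (1,-4,9).
For λ=-3: eigenvector (0,1,-2).
For λ=4: eigenvector (0,-3,7).
General solution: K_1e^(t)(1,-4,9) + K_2e^(-3t)(0,1,-2) + K_3e^(4t)(0,-3,7).

u(t) = K_1e^(t), v(t) = -4K_1e^(t) + K_2e^(-3t) - 3K_3e^(4t), w(t) = 9K_1e^(t) - 2K_2e^(-3t) + 7K_3e^(4t)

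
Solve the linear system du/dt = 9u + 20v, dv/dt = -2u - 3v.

u(t) = C_1e^(3t)sin(2t) - 3C_1e^(3t)cos(2t) - 3C_2e^(3t)sin(2t) - C_2e^(3t)cos(2t), v(t) = C_1e^(3t)cos(2t) + C_2e^(3t)sin(2t)

Coefficient matrix A = [[9, 20], [-2, -3]].
Characteristic polynomial det(A - λI) = λ^2 - 6λ + 13 = 0.
Eigenvalues λ = 3 ± 2i (complex conjugate pair).
For λ=3+2i: an eigenvector is (-3,1) - i(1,0) = (-3 - i, 1).
A real fundamental pair from Re and Im of e^((3+2i)t)v: X_1 = e^(3t)(cos(2t)·(-3,1) + sin(2t)·(1,0)), X_2 = e^(3t)(sin(2t)·(-3,1) - cos(2t)·(1,0)).
General solution: C_1X_1 + C_2X_2.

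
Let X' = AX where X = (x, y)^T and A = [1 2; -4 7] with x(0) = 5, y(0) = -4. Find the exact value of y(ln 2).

A = [[1,2],[-4,7]]; eigenvalues λ = 3, 5.
Eigenvectors: (1,1) for λ=3, (1,2) for λ=5.
From the initial condition, c_1 = 14, c_2 = -9.
y(ln 2) = (14)(2^3)(1) + (-9)(2^5)(2) = -464.

-464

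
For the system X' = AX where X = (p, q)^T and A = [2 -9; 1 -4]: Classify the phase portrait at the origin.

A = [[2,-9],[1,-4]]; det(A-λI) = λ^2 + 2λ + 1.
repeated λ = -1 with a single eigenvector.

stable improper node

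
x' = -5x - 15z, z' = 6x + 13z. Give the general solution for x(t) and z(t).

Coefficient matrix A = [[-5, -15], [6, 13]].
Characteristic polynomial det(A - λI) = λ^2 - 8λ + 25 = 0.
Eigenvalues λ = 4 ± 3i (complex conjugate pair).
For λ=4+3i: an eigenvector is (2,-1) - i(-1,1) = (2 + i, -1 - i).
A real fundamental pair from Re and Im of e^((4+3i)t)v: X_1 = e^(4t)(cos(3t)·(2,-1) + sin(3t)·(-1,1)), X_2 = e^(4t)(sin(3t)·(2,-1) - cos(3t)·(-1,1)).
General solution: c_1X_1 + c_2X_2.

x(t) = -c_1e^(4t)sin(3t) + 2c_1e^(4t)cos(3t) + 2c_2e^(4t)sin(3t) + c_2e^(4t)cos(3t), z(t) = c_1e^(4t)sin(3t) - c_1e^(4t)cos(3t) - c_2e^(4t)sin(3t) - c_2e^(4t)cos(3t)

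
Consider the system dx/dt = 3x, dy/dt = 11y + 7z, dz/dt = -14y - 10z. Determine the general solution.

x(t) = K_1e^(3t), y(t) = K_2e^(4t) - K_3e^(-3t), z(t) = -K_2e^(4t) + 2K_3e^(-3t)

Coefficient matrix A = [[3, 0, 0], [0, 11, 7], [0, -14, -10]].
det(A - λI) = 0 gives eigenvalues λ = 3, 4, -3.
For λ=3: eigenvector (1,0,0).
For λ=4: eigenvector (0,1,-1).
For λ=-3: eigenvector (0,-1,2).
General solution: K_1e^(3t)(1,0,0) + K_2e^(4t)(0,1,-1) + K_3e^(-3t)(0,-1,2).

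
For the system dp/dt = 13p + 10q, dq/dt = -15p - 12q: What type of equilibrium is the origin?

A = [[13,10],[-15,-12]]; det(A-λI) = λ^2 - λ - 6.
λ = -2, 3: opposite signs.

saddle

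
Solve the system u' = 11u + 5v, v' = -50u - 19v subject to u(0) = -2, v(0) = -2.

Coefficient matrix A = [[11, 5], [-50, -19]].
Characteristic polynomial det(A - λI) = λ^2 + 8λ + 41 = 0.
Eigenvalues λ = -4 ± 5i (complex conjugate pair).
For λ=-4+5i: an eigenvector is (1,-3) - i(0,-1) = (1, -3 + i).
A real fundamental pair from Re and Im of e^((-4+5i)t)v: X_1 = e^(-4t)(cos(5t)·(1,-3) + sin(5t)·(0,-1)), X_2 = e^(-4t)(sin(5t)·(1,-3) - cos(5t)·(0,-1)).
General solution: C_1X_1 + C_2X_2.
Applying u(0)=-2, v(0)=-2 gives C_1=-2, C_2=-8.

u(t) = -8e^(-4t)sin(5t) - 2e^(-4t)cos(5t), v(t) = 26e^(-4t)sin(5t) - 2e^(-4t)cos(5t)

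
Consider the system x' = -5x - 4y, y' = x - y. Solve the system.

Coefficient matrix A = [[-5, -4], [1, -1]].
Characteristic polynomial det(A - λI) = λ^2 + 6λ + 9 = 0.
Single eigenvalue λ = -3 with algebraic multiplicity 2.
Eigenvector v = (2,-1); generalized eigenvector w with (A-λI)w=v is (1,-1).
General solution: e^(-3t)[K_1·v + K_2·(t·v + w)].

x(t) = 2K_1e^(-3t) + 2K_2te^(-3t) + K_2e^(-3t), y(t) = -K_1e^(-3t) - K_2te^(-3t) - K_2e^(-3t)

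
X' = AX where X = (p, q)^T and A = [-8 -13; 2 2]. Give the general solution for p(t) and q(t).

p(t) = 3K_1e^(-3t)sin(t) + 2K_1e^(-3t)cos(t) + 2K_2e^(-3t)sin(t) - 3K_2e^(-3t)cos(t), q(t) = -K_1e^(-3t)sin(t) - K_1e^(-3t)cos(t) - K_2e^(-3t)sin(t) + K_2e^(-3t)cos(t)

Coefficient matrix A = [[-8, -13], [2, 2]].
Characteristic polynomial det(A - λI) = λ^2 + 6λ + 10 = 0.
Eigenvalues λ = -3 ± i (complex conjugate pair).
For λ=-3+i: an eigenvector is (2,-1) - i(3,-1) = (2 - 3i, -1 + i).
A real fundamental pair from Re and Im of e^((-3+i)t)v: X_1 = e^(-3t)(cos(t)·(2,-1) + sin(t)·(3,-1)), X_2 = e^(-3t)(sin(t)·(2,-1) - cos(t)·(3,-1)).
General solution: K_1X_1 + K_2X_2.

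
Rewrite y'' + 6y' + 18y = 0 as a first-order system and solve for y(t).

Let x_1 = y, x_2 = y'. Then x_1' = x_2 and x_2' = -18x_1 - 6x_2.
A = [[0,1],[-18,-6]]; det(A-λI) = λ^2 + 6λ + 18.
Eigenvalues λ = -3 ± 3i.

y(t) = C_1e^(-3t)cos(3t) + C_2e^(-3t)sin(3t)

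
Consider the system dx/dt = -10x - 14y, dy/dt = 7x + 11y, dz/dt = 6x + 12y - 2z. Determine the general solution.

Coefficient matrix A = [[-10, -14, 0], [7, 11, 0], [6, 12, -2]].
det(A - λI) = 0 gives eigenvalues λ = -3, 4, -2.
For λ=-3: eigenvector (2,-1,0).
For λ=4: eigenvector (-1,1,1).
For λ=-2: eigenvector (0,0,-1).
General solution: C_1e^(-3t)(2,-1,0) + C_2e^(4t)(-1,1,1) + C_3e^(-2t)(0,0,-1).

x(t) = 2C_1e^(-3t) - C_2e^(4t), y(t) = -C_1e^(-3t) + C_2e^(4t), z(t) = C_2e^(4t) - C_3e^(-2t)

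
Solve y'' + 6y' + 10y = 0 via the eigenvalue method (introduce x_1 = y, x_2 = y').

y(t) = c_1e^(-3t)cos(t) + c_2e^(-3t)sin(t)

Let x_1 = y, x_2 = y'. Then x_1' = x_2 and x_2' = -10x_1 - 6x_2.
A = [[0,1],[-10,-6]]; det(A-λI) = λ^2 + 6λ + 10.
Eigenvalues λ = -3 ± i.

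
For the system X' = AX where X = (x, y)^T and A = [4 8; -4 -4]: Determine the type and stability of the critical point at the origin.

A = [[4,8],[-4,-4]]; det(A-λI) = λ^2 + 16.
λ = 0 ± 4i: zero real part.

center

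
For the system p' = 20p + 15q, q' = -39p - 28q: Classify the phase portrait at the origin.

A = [[20,15],[-39,-28]]; det(A-λI) = λ^2 + 8λ + 25.
λ = -4 ± 3i: negative real part.

stable spiral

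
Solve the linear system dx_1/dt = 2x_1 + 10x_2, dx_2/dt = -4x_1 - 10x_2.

Coefficient matrix A = [[2, 10], [-4, -10]].
Characteristic polynomial det(A - λI) = λ^2 + 8λ + 20 = 0.
Eigenvalues λ = -4 ± 2i (complex conjugate pair).
For λ=-4+2i: an eigenvector is (2,-1) - i(1,-1) = (2 - i, -1 + i).
A real fundamental pair from Re and Im of e^((-4+2i)t)v: X_1 = e^(-4t)(cos(2t)·(2,-1) + sin(2t)·(1,-1)), X_2 = e^(-4t)(sin(2t)·(2,-1) - cos(2t)·(1,-1)).
General solution: c_1X_1 + c_2X_2.

x_1(t) = c_1e^(-4t)sin(2t) + 2c_1e^(-4t)cos(2t) + 2c_2e^(-4t)sin(2t) - c_2e^(-4t)cos(2t), x_2(t) = -c_1e^(-4t)sin(2t) - c_1e^(-4t)cos(2t) - c_2e^(-4t)sin(2t) + c_2e^(-4t)cos(2t)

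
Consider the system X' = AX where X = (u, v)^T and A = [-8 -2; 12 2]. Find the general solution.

Coefficient matrix A = [[-8, -2], [12, 2]].
Characteristic polynomial det(A - λI) = λ^2 + 6λ + 8 = 0.
Eigenvalues λ = -4, -2.
For λ=-4: (A-λI) row 1 is [-4, -2], so an eigenvector is (-1, 2).
For λ=-2: (A-λI) row 1 is [-6, -2], so an eigenvector is (1, -3).
General solution: K_1e^(-4t)(-1,2) + K_2e^(-2t)(1,-3).

u(t) = -K_1e^(-4t) + K_2e^(-2t), v(t) = 2K_1e^(-4t) - 3K_2e^(-2t)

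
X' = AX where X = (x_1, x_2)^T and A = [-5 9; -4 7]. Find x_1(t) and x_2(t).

x_1(t) = 3C_1e^(t) + 3C_2te^(t) - 2C_2e^(t), x_2(t) = 2C_1e^(t) + 2C_2te^(t) - C_2e^(t)

Coefficient matrix A = [[-5, 9], [-4, 7]].
Characteristic polynomial det(A - λI) = λ^2 - 2λ + 1 = 0.
Single eigenvalue λ = 1 with algebraic multiplicity 2.
Eigenvector v = (3,2); generalized eigenvector w with (A-λI)w=v is (-2,-1).
General solution: e^(t)[C_1·v + C_2·(t·v + w)].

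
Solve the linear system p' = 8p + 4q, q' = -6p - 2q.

p(t) = -2c_1e^(2t) + c_2e^(4t), q(t) = 3c_1e^(2t) - c_2e^(4t)

Coefficient matrix A = [[8, 4], [-6, -2]].
Characteristic polynomial det(A - λI) = λ^2 - 6λ + 8 = 0.
Eigenvalues λ = 2, 4.
For λ=2: (A-λI) row 1 is [6, 4], so an eigenvector is (-2, 3).
For λ=4: (A-λI) row 1 is [4, 4], so an eigenvector is (1, -1).
General solution: c_1e^(2t)(-2,3) + c_2e^(4t)(1,-1).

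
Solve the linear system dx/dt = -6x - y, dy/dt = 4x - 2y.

x(t) = -K_1e^(-4t) - K_2te^(-4t) - K_2e^(-4t), y(t) = 2K_1e^(-4t) + 2K_2te^(-4t) + 3K_2e^(-4t)

Coefficient matrix A = [[-6, -1], [4, -2]].
Characteristic polynomial det(A - λI) = λ^2 + 8λ + 16 = 0.
Single eigenvalue λ = -4 with algebraic multiplicity 2.
Eigenvector v = (-1,2); generalized eigenvector w with (A-λI)w=v is (-1,3).
General solution: e^(-4t)[K_1·v + K_2·(t·v + w)].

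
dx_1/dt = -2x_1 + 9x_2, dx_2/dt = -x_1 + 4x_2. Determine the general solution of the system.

x_1(t) = -3K_1e^(t) - 3K_2te^(t) - 2K_2e^(t), x_2(t) = -K_1e^(t) - K_2te^(t) - K_2e^(t)

Coefficient matrix A = [[-2, 9], [-1, 4]].
Characteristic polynomial det(A - λI) = λ^2 - 2λ + 1 = 0.
Single eigenvalue λ = 1 with algebraic multiplicity 2.
Eigenvector v = (-3,-1); generalized eigenvector w with (A-λI)w=v is (-2,-1).
General solution: e^(t)[K_1·v + K_2·(t·v + w)].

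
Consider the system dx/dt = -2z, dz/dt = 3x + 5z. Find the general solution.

x(t) = C_1e^(2t) - 2C_2e^(3t), z(t) = -C_1e^(2t) + 3C_2e^(3t)

Coefficient matrix A = [[0, -2], [3, 5]].
Characteristic polynomial det(A - λI) = λ^2 - 5λ + 6 = 0.
Eigenvalues λ = 2, 3.
For λ=2: (A-λI) row 1 is [-2, -2], so an eigenvector is (1, -1).
For λ=3: (A-λI) row 1 is [-3, -2], so an eigenvector is (-2, 3).
General solution: C_1e^(2t)(1,-1) + C_2e^(3t)(-2,3).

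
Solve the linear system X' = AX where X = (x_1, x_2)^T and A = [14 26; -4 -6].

Coefficient matrix A = [[14, 26], [-4, -6]].
Characteristic polynomial det(A - λI) = λ^2 - 8λ + 20 = 0.
Eigenvalues λ = 4 ± 2i (complex conjugate pair).
For λ=4+2i: an eigenvector is (-2,1) - i(3,-1) = (-2 - 3i, 1 + i).
A real fundamental pair from Re and Im of e^((4+2i)t)v: X_1 = e^(4t)(cos(2t)·(-2,1) + sin(2t)·(3,-1)), X_2 = e^(4t)(sin(2t)·(-2,1) - cos(2t)·(3,-1)).
General solution: c_1X_1 + c_2X_2.

x_1(t) = 3c_1e^(4t)sin(2t) - 2c_1e^(4t)cos(2t) - 2c_2e^(4t)sin(2t) - 3c_2e^(4t)cos(2t), x_2(t) = -c_1e^(4t)sin(2t) + c_1e^(4t)cos(2t) + c_2e^(4t)sin(2t) + c_2e^(4t)cos(2t)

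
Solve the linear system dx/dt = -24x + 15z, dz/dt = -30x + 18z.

Coefficient matrix A = [[-24, 15], [-30, 18]].
Characteristic polynomial det(A - λI) = λ^2 + 6λ + 18 = 0.
Eigenvalues λ = -3 ± 3i (complex conjugate pair).
For λ=-3+3i: an eigenvector is (1,1) - i(-2,-3) = (1 + 2i, 1 + 3i).
A real fundamental pair from Re and Im of e^((-3+3i)t)v: X_1 = e^(-3t)(cos(3t)·(1,1) + sin(3t)·(-2,-3)), X_2 = e^(-3t)(sin(3t)·(1,1) - cos(3t)·(-2,-3)).
General solution: c_1X_1 + c_2X_2.

x(t) = -2c_1e^(-3t)sin(3t) + c_1e^(-3t)cos(3t) + c_2e^(-3t)sin(3t) + 2c_2e^(-3t)cos(3t), z(t) = -3c_1e^(-3t)sin(3t) + c_1e^(-3t)cos(3t) + c_2e^(-3t)sin(3t) + 3c_2e^(-3t)cos(3t)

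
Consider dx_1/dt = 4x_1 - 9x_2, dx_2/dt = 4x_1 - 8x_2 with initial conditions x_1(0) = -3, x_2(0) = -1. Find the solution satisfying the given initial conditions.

x_1(t) = -9te^(-2t) - 3e^(-2t), x_2(t) = -6te^(-2t) - e^(-2t)

Coefficient matrix A = [[4, -9], [4, -8]].
Characteristic polynomial det(A - λI) = λ^2 + 4λ + 4 = 0.
Single eigenvalue λ = -2 with algebraic multiplicity 2.
Eigenvector v = (-3,-2); generalized eigenvector w with (A-λI)w=v is (1,1).
General solution: e^(-2t)[C_1·v + C_2·(t·v + w)].
Applying x_1(0)=-3, x_2(0)=-1 gives C_1=2, C_2=3.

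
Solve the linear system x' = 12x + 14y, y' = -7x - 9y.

x(t) = K_1e^(-2t) + 2K_2e^(5t), y(t) = -K_1e^(-2t) - K_2e^(5t)

Coefficient matrix A = [[12, 14], [-7, -9]].
Characteristic polynomial det(A - λI) = λ^2 - 3λ - 10 = 0.
Eigenvalues λ = -2, 5.
For λ=-2: (A-λI) row 1 is [14, 14], so an eigenvector is (1, -1).
For λ=5: (A-λI) row 1 is [7, 14], so an eigenvector is (2, -1).
General solution: K_1e^(-2t)(1,-1) + K_2e^(5t)(2,-1).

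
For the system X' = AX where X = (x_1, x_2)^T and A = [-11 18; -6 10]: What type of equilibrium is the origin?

saddle

A = [[-11,18],[-6,10]]; det(A-λI) = λ^2 + λ - 2.
λ = -2, 1: opposite signs.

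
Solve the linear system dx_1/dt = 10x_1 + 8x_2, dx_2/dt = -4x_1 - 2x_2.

Coefficient matrix A = [[10, 8], [-4, -2]].
Characteristic polynomial det(A - λI) = λ^2 - 8λ + 12 = 0.
Eigenvalues λ = 6, 2.
For λ=6: (A-λI) row 1 is [4, 8], so an eigenvector is (2, -1).
For λ=2: (A-λI) row 1 is [8, 8], so an eigenvector is (-1, 1).
General solution: C_1e^(6t)(2,-1) + C_2e^(2t)(-1,1).

x_1(t) = 2C_1e^(6t) - C_2e^(2t), x_2(t) = -C_1e^(6t) + C_2e^(2t)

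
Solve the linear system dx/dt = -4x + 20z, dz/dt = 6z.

Coefficient matrix A = [[-4, 20], [0, 6]].
Characteristic polynomial det(A - λI) = λ^2 - 2λ - 24 = 0.
Eigenvalues λ = 6, -4.
For λ=6: (A-λI) row 1 is [-10, 20], so an eigenvector is (-2, -1).
For λ=-4: (A-λI) row 1 is [0, 20], so an eigenvector is (-1, 0).
General solution: c_1e^(6t)(-2,-1) + c_2e^(-4t)(-1,0).

x(t) = -2c_1e^(6t) - c_2e^(-4t), z(t) = -c_1e^(6t)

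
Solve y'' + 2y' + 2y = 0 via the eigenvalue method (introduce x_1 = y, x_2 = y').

Let x_1 = y, x_2 = y'. Then x_1' = x_2 and x_2' = -2x_1 - 2x_2.
A = [[0,1],[-2,-2]]; det(A-λI) = λ^2 + 2λ + 2.
Eigenvalues λ = -1 ± i.

y(t) = K_1e^(-t)cos(t) + K_2e^(-t)sin(t)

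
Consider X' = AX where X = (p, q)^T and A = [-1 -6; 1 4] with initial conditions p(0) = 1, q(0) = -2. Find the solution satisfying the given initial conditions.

p(t) = 10e^(2t) - 9e^(t), q(t) = -5e^(2t) + 3e^(t)

Coefficient matrix A = [[-1, -6], [1, 4]].
Characteristic polynomial det(A - λI) = λ^2 - 3λ + 2 = 0.
Eigenvalues λ = 2, 1.
For λ=2: (A-λI) row 1 is [-3, -6], so an eigenvector is (-2, 1).
For λ=1: (A-λI) row 1 is [-2, -6], so an eigenvector is (3, -1).
General solution: C_1e^(2t)(-2,1) + C_2e^(t)(3,-1).
Applying p(0)=1, q(0)=-2 gives C_1=-5, C_2=-3.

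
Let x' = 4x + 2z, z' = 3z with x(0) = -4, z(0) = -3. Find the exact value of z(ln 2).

A = [[4,2],[0,3]]; eigenvalues λ = 3, 4.
Eigenvectors: (2,-1) for λ=3, (-1,0) for λ=4.
From the initial condition, c_1 = 3, c_2 = 10.
z(ln 2) = (3)(2^3)(-1) + (10)(2^4)(0) = -24.

-24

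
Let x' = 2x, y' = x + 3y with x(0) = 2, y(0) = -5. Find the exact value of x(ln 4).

A = [[2,0],[1,3]]; eigenvalues λ = 2, 3.
Eigenvectors: (-1,1) for λ=2, (0,-1) for λ=3.
From the initial condition, c_1 = -2, c_2 = 3.
x(ln 4) = (-2)(4^2)(-1) + (3)(4^3)(0) = 32.

32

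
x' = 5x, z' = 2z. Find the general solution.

Coefficient matrix A = [[5, 0], [0, 2]].
Characteristic polynomial det(A - λI) = λ^2 - 7λ + 10 = 0.
Eigenvalues λ = 2, 5.
For λ=2: (A-λI) row 1 is [3, 0], so an eigenvector is (0, -1).
For λ=5: (A-λI) row 2 is [0, -3], so an eigenvector is (1, 0).
General solution: K_1e^(2t)(0,-1) + K_2e^(5t)(1,0).

x(t) = K_2e^(5t), z(t) = -K_1e^(2t)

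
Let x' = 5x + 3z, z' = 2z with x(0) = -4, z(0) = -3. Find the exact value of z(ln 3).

A = [[5,3],[0,2]]; eigenvalues λ = 2, 5.
Eigenvectors: (1,-1) for λ=2, (1,0) for λ=5.
From the initial condition, c_1 = 3, c_2 = -7.
z(ln 3) = (3)(3^2)(-1) + (-7)(3^5)(0) = -27.

-27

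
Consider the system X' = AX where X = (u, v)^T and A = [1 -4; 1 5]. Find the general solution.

u(t) = -2c_1e^(3t) - 2c_2te^(3t) + 3c_2e^(3t), v(t) = c_1e^(3t) + c_2te^(3t) - c_2e^(3t)

Coefficient matrix A = [[1, -4], [1, 5]].
Characteristic polynomial det(A - λI) = λ^2 - 6λ + 9 = 0.
Single eigenvalue λ = 3 with algebraic multiplicity 2.
Eigenvector v = (-2,1); generalized eigenvector w with (A-λI)w=v is (3,-1).
General solution: e^(3t)[c_1·v + c_2·(t·v + w)].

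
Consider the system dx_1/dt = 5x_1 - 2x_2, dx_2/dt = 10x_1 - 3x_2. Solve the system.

Coefficient matrix A = [[5, -2], [10, -3]].
Characteristic polynomial det(A - λI) = λ^2 - 2λ + 5 = 0.
Eigenvalues λ = 1 ± 2i (complex conjugate pair).
For λ=1+2i: an eigenvector is (1,2) - i(0,1) = (1, 2 - i).
A real fundamental pair from Re and Im of e^((1+2i)t)v: X_1 = e^(t)(cos(2t)·(1,2) + sin(2t)·(0,1)), X_2 = e^(t)(sin(2t)·(1,2) - cos(2t)·(0,1)).
General solution: c_1X_1 + c_2X_2.

x_1(t) = c_1e^(t)cos(2t) + c_2e^(t)sin(2t), x_2(t) = c_1e^(t)sin(2t) + 2c_1e^(t)cos(2t) + 2c_2e^(t)sin(2t) - c_2e^(t)cos(2t)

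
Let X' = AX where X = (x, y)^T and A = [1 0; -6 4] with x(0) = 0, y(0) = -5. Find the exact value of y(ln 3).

A = [[1,0],[-6,4]]; eigenvalues λ = 1, 4.
Eigenvectors: (1,2) for λ=1, (0,-1) for λ=4.
From the initial condition, c_1 = 0, c_2 = 5.
y(ln 3) = (0)(3^1)(2) + (5)(3^4)(-1) = -405.

-405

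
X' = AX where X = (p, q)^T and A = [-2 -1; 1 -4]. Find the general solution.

Coefficient matrix A = [[-2, -1], [1, -4]].
Characteristic polynomial det(A - λI) = λ^2 + 6λ + 9 = 0.
Single eigenvalue λ = -3 with algebraic multiplicity 2.
Eigenvector v = (-1,-1); generalized eigenvector w with (A-λI)w=v is (1,2).
General solution: e^(-3t)[C_1·v + C_2·(t·v + w)].

p(t) = -C_1e^(-3t) - C_2te^(-3t) + C_2e^(-3t), q(t) = -C_1e^(-3t) - C_2te^(-3t) + 2C_2e^(-3t)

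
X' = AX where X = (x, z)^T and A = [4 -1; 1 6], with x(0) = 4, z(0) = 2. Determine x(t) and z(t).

Coefficient matrix A = [[4, -1], [1, 6]].
Characteristic polynomial det(A - λI) = λ^2 - 10λ + 25 = 0.
Single eigenvalue λ = 5 with algebraic multiplicity 2.
Eigenvector v = (-1,1); generalized eigenvector w with (A-λI)w=v is (1,0).
General solution: e^(5t)[C_1·v + C_2·(t·v + w)].
Applying x(0)=4, z(0)=2 gives C_1=2, C_2=6.

x(t) = -6te^(5t) + 4e^(5t), z(t) = 6te^(5t) + 2e^(5t)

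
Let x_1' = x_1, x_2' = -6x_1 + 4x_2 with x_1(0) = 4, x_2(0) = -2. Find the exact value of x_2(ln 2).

-144

A = [[1,0],[-6,4]]; eigenvalues λ = 4, 1.
Eigenvectors: (0,1) for λ=4, (-1,-2) for λ=1.
From the initial condition, c_1 = -10, c_2 = -4.
x_2(ln 2) = (-10)(2^4)(1) + (-4)(2^1)(-2) = -144.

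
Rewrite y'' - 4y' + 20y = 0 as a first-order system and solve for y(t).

y(t) = C_1e^(2t)cos(4t) + C_2e^(2t)sin(4t)

Let x_1 = y, x_2 = y'. Then x_1' = x_2 and x_2' = -20x_1 + 4x_2.
A = [[0,1],[-20,4]]; det(A-λI) = λ^2 - 4λ + 20.
Eigenvalues λ = 2 ± 4i.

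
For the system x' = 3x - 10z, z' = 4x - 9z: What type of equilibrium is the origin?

A = [[3,-10],[4,-9]]; det(A-λI) = λ^2 + 6λ + 13.
λ = -3 ± 2i: negative real part.

stable spiral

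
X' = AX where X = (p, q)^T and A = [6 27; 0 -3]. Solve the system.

Coefficient matrix A = [[6, 27], [0, -3]].
Characteristic polynomial det(A - λI) = λ^2 - 3λ - 18 = 0.
Eigenvalues λ = -3, 6.
For λ=-3: (A-λI) row 1 is [9, 27], so an eigenvector is (3, -1).
For λ=6: (A-λI) row 1 is [0, 27], so an eigenvector is (-1, 0).
General solution: C_1e^(-3t)(3,-1) + C_2e^(6t)(-1,0).

p(t) = 3C_1e^(-3t) - C_2e^(6t), q(t) = -C_1e^(-3t)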